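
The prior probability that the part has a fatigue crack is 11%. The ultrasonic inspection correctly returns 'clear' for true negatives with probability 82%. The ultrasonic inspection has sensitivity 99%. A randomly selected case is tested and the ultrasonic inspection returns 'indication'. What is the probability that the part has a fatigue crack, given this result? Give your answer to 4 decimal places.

Write H for 'the part has a fatigue crack'. Prior odds H:¬H = 0.11/0.89 = 0.12360. For the 'indication' outcome, the likelihood ratio is 0.99/0.18 = 5.5000.
Posterior odds = 0.12360 × 5.5000 = 0.67978, so P(H|E) = 0.67978/(1+0.67978) = 0.4047.

P(H | E) ≈ 0.4047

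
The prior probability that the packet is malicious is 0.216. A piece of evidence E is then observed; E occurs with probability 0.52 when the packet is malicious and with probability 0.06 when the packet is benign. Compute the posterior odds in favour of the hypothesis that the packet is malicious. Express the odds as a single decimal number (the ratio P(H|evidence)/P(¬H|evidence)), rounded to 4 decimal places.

Prior odds = 0.216/(1−0.216) = 0.27551.
Likelihood ratio for E = 0.52/0.06 = 8.6667.
Posterior odds = prior odds × LR = 2.3878.

Posterior odds ≈ 2.3878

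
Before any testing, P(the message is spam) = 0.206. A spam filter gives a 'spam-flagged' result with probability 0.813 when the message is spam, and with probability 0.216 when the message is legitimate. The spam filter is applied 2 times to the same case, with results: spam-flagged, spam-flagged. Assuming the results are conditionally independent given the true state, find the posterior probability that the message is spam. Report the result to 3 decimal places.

Posterior P(H) ≈ 0.786

Let H be the event that the message is spam; start with P(H) = 0.206. P('spam-flagged'|H) = 0.813, P('spam-flagged'|¬H) = 0.216.
Update on result 1 ('spam-flagged'): P(H) ← 0.813·0.2060 / (0.813·0.2060 + 0.216·0.7940) = 0.16748/0.33898 = 0.4941.
Update on result 2 ('spam-flagged'): P(H) ← 0.813·0.4941 / (0.813·0.4941 + 0.216·0.5059) = 0.40167/0.51095 = 0.7861.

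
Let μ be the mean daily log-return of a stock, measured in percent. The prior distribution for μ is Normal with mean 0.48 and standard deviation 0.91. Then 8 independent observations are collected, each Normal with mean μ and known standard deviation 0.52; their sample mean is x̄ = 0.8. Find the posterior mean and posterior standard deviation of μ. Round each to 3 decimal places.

With known σ, the Normal prior is conjugate. Weight on the data is w = (n/σ²)/(n/σ² + 1/τ₀²) = 29.5858/(29.5858+1.20758) = 0.96078.
Posterior mean = w·x̄ + (1−w)·μ₀ = 0.96078·0.8 + 0.039216·0.48 = 0.787. Posterior variance = 1/(29.5858+1.20758) = 0.0324745, so SD = 0.180.

Posterior mean ≈ 0.787; posterior SD ≈ 0.180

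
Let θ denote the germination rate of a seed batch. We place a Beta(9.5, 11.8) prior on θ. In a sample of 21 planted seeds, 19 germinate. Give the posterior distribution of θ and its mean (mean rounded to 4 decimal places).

Posterior: Beta(28.5, 13.8); mean ≈ 0.6738

Observing 19 successes and 2 failures updates Beta(9.5, 11.8) by adding the success and failure counts to the two shape parameters: α = 9.5+19 = 28.5, β = 11.8+2 = 13.8.
Posterior mean = α/(α+β) = 28.5/42.3 = 0.6738.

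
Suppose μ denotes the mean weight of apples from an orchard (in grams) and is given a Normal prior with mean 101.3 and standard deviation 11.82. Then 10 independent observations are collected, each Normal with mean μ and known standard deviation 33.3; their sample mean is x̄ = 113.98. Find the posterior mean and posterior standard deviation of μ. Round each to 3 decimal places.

Posterior mean ≈ 108.369; posterior SD ≈ 7.863

With known σ, the Normal prior is conjugate. Weight on the data is w = (n/σ²)/(n/σ² + 1/τ₀²) = 0.00901803/(0.00901803+0.00715756) = 0.55751.
Posterior mean = w·x̄ + (1−w)·μ₀ = 0.55751·113.98 + 0.44249·101.3 = 108.369. Posterior variance = 1/(0.00901803+0.00715756) = 61.8216, so SD = 7.863.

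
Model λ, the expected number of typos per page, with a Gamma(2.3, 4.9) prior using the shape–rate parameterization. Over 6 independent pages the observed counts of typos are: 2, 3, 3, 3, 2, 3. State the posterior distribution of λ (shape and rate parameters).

The Poisson likelihood adds the total count to the shape and the number of exposure periods to the rate. Here ∑xᵢ = 16 and n = 6, so shape 2.3→18.3 and rate 4.9→10.9.

Posterior: Gamma(shape=18.3, rate=10.9)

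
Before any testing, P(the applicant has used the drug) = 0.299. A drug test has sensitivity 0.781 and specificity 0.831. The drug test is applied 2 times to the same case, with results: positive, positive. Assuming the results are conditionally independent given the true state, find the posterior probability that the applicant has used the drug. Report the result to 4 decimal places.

Let H be the event that the applicant has used the drug; start with P(H) = 0.299. P('positive'|H) = 0.781, P('positive'|¬H) = 0.169.
Update on result 1 ('positive'): P(H) ← 0.781·0.2990 / (0.781·0.2990 + 0.169·0.7010) = 0.23352/0.35199 = 0.6634.
Update on result 2 ('positive'): P(H) ← 0.781·0.6634 / (0.781·0.6634 + 0.169·0.3366) = 0.51814/0.57502 = 0.9011.

Posterior P(H) ≈ 0.9011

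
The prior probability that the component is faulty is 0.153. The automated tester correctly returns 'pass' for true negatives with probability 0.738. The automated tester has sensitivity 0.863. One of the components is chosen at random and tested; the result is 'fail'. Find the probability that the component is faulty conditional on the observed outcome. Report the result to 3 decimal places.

Let H be the event that the component is faulty. P(H) = 0.153, so P(¬H) = 0.847. With E the 'fail' result, P(E|H) = 0.863 and P(E|¬H) = 0.262.
P(E) = 0.863·0.153 + 0.262·0.847 = 0.13204 + 0.22191 = 0.35395.
By Bayes' theorem, P(H|E) = 0.13204 / 0.35395 = 0.373.

P(H | E) ≈ 0.373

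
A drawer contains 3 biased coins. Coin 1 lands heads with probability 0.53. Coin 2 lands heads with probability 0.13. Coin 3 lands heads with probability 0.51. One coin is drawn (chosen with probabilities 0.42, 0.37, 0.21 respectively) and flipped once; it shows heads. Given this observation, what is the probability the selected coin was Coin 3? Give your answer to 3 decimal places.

Posterior probability ≈ 0.283

Tabulate prior·likelihood by source: [1] prior 0.42, lik 0.53, product 0.2226; [2] prior 0.37, lik 0.13, product 0.04810; [3] prior 0.21, lik 0.51, product 0.1071.
Normalizing constant = 0.37780; the posterior for Coin 3 is its product over the sum, 0.1071/0.37780 = 0.283.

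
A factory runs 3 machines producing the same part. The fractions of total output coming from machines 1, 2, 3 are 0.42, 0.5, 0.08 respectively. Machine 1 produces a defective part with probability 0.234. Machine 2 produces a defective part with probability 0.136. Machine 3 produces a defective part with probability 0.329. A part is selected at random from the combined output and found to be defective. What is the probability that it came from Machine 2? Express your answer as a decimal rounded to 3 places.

Posterior probability ≈ 0.353

Tabulate prior·likelihood by source: [1] prior 0.42, lik 0.234, product 0.09828; [2] prior 0.5, lik 0.136, product 0.06800; [3] prior 0.08, lik 0.329, product 0.02632.
Normalizing constant = 0.19260; the posterior for Machine 2 is its product over the sum, 0.06800/0.19260 = 0.353.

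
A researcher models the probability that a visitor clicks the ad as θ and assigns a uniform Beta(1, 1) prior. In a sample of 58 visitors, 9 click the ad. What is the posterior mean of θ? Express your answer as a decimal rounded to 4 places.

Posterior mean ≈ 0.1667

Observing 9 successes and 49 failures updates Beta(1, 1) by adding the success and failure counts to the two shape parameters: α = 1+9 = 10, β = 1+49 = 50.
Posterior mean = α/(α+β) = 10/60 = 0.1667.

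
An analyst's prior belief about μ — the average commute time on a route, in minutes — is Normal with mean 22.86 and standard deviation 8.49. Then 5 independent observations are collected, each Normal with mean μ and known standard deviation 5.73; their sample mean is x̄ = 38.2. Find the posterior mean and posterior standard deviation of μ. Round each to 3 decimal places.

With known σ, the Normal prior is conjugate. Weight on the data is w = (n/σ²)/(n/σ² + 1/τ₀²) = 0.152286/(0.152286+0.0138735) = 0.91651.
Posterior mean = w·x̄ + (1−w)·μ₀ = 0.91651·38.2 + 0.083495·22.86 = 36.919. Posterior variance = 1/(0.152286+0.0138735) = 6.01831, so SD = 2.453.

Posterior mean ≈ 36.919; posterior SD ≈ 2.453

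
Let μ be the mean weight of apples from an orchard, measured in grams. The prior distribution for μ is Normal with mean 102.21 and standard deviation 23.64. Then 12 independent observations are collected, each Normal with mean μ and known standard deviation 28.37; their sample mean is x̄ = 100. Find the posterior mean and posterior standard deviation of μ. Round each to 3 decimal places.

Posterior mean ≈ 100.237; posterior SD ≈ 7.738

With known σ, the Normal prior is conjugate. Weight on the data is w = (n/σ²)/(n/σ² + 1/τ₀²) = 0.0149095/(0.0149095+0.00178939) = 0.89284.
Posterior mean = w·x̄ + (1−w)·μ₀ = 0.89284·100 + 0.10716·102.21 = 100.237. Posterior variance = 1/(0.0149095+0.00178939) = 59.8843, so SD = 7.738.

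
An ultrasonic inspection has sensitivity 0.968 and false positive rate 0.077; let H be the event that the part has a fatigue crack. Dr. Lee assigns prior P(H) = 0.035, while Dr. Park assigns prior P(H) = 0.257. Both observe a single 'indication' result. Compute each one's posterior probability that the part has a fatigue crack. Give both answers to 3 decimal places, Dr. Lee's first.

Dr. Lee: 0.313; Dr. Park: 0.813

P('+'|H) = 0.968, P('+'|¬H) = 0.077.
Dr. Lee: numerator 0.968·0.035 = 0.033880; evidence = 0.033880+0.077·0.965 = 0.10819; posterior = 0.313.
Dr. Park: numerator 0.968·0.257 = 0.24878; evidence = 0.24878+0.077·0.743 = 0.30599; posterior = 0.813.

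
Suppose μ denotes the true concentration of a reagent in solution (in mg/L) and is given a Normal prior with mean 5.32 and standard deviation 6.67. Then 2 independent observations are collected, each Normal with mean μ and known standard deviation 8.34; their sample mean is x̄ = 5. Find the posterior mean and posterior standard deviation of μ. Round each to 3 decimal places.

Posterior mean ≈ 5.140; posterior SD ≈ 4.418

With known σ, the Normal prior is conjugate. Weight on the data is w = (n/σ²)/(n/σ² + 1/τ₀²) = 0.0287540/(0.0287540+0.0224775) = 0.56126.
Posterior mean = w·x̄ + (1−w)·μ₀ = 0.56126·5 + 0.43874·5.32 = 5.140. Posterior variance = 1/(0.0287540+0.0224775) = 19.5192, so SD = 4.418.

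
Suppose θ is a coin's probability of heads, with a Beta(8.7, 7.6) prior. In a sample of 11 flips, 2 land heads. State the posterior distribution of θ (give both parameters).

Posterior: Beta(10.7, 16.6)

The binomial likelihood is conjugate to the Beta prior: with 2 successes and 9 failures, the posterior is Beta(8.7+2, 7.6+9) = Beta(10.7, 16.6).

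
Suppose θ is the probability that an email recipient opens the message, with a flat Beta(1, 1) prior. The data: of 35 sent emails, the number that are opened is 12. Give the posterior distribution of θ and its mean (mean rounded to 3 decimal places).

Posterior: Beta(13, 24); mean ≈ 0.351

Observing 12 successes and 23 failures updates Beta(1, 1) by adding the success and failure counts to the two shape parameters: α = 1+12 = 13, β = 1+23 = 24.
E[θ | data] = 13/(13+24) = 0.351.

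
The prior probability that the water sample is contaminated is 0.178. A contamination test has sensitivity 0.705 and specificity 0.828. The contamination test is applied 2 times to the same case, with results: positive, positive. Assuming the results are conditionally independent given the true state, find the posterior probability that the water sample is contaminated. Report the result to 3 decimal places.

Posterior P(H) ≈ 0.784

With H the event that the water sample is contaminated, the joint likelihood of the observed sequence is P(data|H) = 0.705·0.705 = 0.49702 and P(data|¬H) = 0.172·0.172 = 0.029584.
Bayes: P(H|data) = 0.178·0.49702 / (0.178·0.49702 + 0.822·0.029584) = 0.088470/0.11279 = 0.7844.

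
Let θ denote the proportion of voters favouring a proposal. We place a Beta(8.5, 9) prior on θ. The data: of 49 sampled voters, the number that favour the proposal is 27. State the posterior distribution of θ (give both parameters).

Observing 27 successes and 22 failures updates Beta(8.5, 9) by adding the success and failure counts to the two shape parameters: α = 8.5+27 = 35.5, β = 9+22 = 31.

Posterior: Beta(35.5, 31)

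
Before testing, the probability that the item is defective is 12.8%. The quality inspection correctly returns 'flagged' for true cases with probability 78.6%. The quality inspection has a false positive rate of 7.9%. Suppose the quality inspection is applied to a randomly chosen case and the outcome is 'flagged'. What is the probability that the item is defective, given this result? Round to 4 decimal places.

Write H for 'the item is defective'. Prior odds H:¬H = 0.128/0.872 = 0.14679. For the 'flagged' outcome, the likelihood ratio is 0.786/0.079 = 9.9494.
Posterior odds = 0.14679 × 9.9494 = 1.4605, so P(H|E) = 1.4605/(1+1.4605) = 0.5936.

P(H | E) ≈ 0.5936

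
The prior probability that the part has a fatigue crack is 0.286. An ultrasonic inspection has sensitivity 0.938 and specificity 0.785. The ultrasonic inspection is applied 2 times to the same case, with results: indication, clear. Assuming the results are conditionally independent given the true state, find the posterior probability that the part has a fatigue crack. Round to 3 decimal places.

With H the event that the part has a fatigue crack, the joint likelihood of the observed sequence is P(data|H) = 0.938·0.062 = 0.058156 and P(data|¬H) = 0.215·0.785 = 0.16878.
Bayes: P(H|data) = 0.286·0.058156 / (0.286·0.058156 + 0.714·0.16878) = 0.016633/0.13714 = 0.1213.

Posterior P(H) ≈ 0.121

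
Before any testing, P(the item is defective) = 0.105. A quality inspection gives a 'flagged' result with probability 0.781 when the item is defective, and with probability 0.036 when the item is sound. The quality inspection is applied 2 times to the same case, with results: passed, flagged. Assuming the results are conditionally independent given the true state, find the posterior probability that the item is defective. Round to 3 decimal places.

Let H be the event that the item is defective; start with P(H) = 0.105. P('flagged'|H) = 0.781, P('flagged'|¬H) = 0.036.
Update on result 1 ('passed'): P(H) ← 0.219·0.1050 / (0.219·0.1050 + 0.964·0.8950) = 0.022995/0.88577 = 0.0260.
Update on result 2 ('flagged'): P(H) ← 0.781·0.0260 / (0.781·0.0260 + 0.036·0.9740) = 0.020275/0.055340 = 0.3664.

Posterior P(H) ≈ 0.366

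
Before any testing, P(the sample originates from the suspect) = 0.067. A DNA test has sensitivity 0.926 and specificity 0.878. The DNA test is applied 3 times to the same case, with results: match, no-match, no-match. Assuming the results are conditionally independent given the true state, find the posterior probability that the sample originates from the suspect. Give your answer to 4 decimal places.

With H the event that the sample originates from the suspect, the joint likelihood of the observed sequence is P(data|H) = 0.926·0.074·0.074 = 0.0050708 and P(data|¬H) = 0.122·0.878·0.878 = 0.094048.
Bayes: P(H|data) = 0.067·0.0050708 / (0.067·0.0050708 + 0.933·0.094048) = 0.00033974/0.088086 = 0.0039.

Posterior P(H) ≈ 0.0039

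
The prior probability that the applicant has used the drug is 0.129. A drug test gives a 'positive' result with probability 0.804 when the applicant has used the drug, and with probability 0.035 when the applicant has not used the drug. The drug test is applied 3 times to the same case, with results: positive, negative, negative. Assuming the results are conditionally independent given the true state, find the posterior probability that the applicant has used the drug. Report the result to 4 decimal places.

Posterior P(H) ≈ 0.1231

With H the event that the applicant has used the drug, the joint likelihood of the observed sequence is P(data|H) = 0.804·0.196·0.196 = 0.030886 and P(data|¬H) = 0.035·0.965·0.965 = 0.032593.
Bayes: P(H|data) = 0.129·0.030886 / (0.129·0.030886 + 0.871·0.032593) = 0.0039844/0.032373 = 0.1231.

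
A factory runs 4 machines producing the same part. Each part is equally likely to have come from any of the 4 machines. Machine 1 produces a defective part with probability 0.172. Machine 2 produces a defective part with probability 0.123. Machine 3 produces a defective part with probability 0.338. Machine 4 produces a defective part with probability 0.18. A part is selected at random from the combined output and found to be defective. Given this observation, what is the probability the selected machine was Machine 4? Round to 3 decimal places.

Tabulate prior·likelihood by source: [1] prior 0.25, lik 0.172, product 0.04300; [2] prior 0.25, lik 0.123, product 0.03075; [3] prior 0.25, lik 0.338, product 0.08450; [4] prior 0.25, lik 0.18, product 0.04500.
Normalizing constant = 0.20325; the posterior for Machine 4 is its product over the sum, 0.04500/0.20325 = 0.221.

Posterior probability ≈ 0.221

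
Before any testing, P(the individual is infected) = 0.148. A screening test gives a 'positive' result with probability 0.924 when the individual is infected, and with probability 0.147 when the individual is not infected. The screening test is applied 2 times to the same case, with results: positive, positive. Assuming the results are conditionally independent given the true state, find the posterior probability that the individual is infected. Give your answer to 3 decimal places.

Let H be the event that the individual is infected; start with P(H) = 0.148. P('positive'|H) = 0.924, P('positive'|¬H) = 0.147.
Update on result 1 ('positive'): P(H) ← 0.924·0.1480 / (0.924·0.1480 + 0.147·0.8520) = 0.13675/0.26200 = 0.5220.
Update on result 2 ('positive'): P(H) ← 0.924·0.5220 / (0.924·0.5220 + 0.147·0.4780) = 0.48229/0.55256 = 0.8728.

Posterior P(H) ≈ 0.873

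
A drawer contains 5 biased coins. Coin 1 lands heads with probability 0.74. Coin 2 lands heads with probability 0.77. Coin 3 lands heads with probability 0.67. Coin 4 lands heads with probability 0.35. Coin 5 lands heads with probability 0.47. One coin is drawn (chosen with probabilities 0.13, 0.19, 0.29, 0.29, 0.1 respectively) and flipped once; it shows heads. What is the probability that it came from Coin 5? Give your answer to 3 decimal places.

Posterior probability ≈ 0.080

P(heads|C1) = 0.74; P(heads|C2) = 0.77; P(heads|C3) = 0.67; P(heads|C4) = 0.35; P(heads|C5) = 0.47.
Prior × likelihood for each source: 0.13·0.74=0.09620, 0.19·0.77=0.1463, 0.29·0.67=0.1943, 0.29·0.35=0.1015, 0.1·0.47=0.04700. Summing gives P(heads) = 0.58530.
P(Coin 5 | heads) = 0.04700 / 0.58530 = 0.080.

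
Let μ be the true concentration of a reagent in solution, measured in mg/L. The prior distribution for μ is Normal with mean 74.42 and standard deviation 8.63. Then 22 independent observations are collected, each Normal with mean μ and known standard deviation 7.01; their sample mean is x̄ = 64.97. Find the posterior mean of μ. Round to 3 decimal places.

Posterior mean ≈ 65.245

With known σ, the Normal prior is conjugate. Weight on the data is w = (n/σ²)/(n/σ² + 1/τ₀²) = 0.447700/(0.447700+0.0134270) = 0.97088.
Posterior mean = w·x̄ + (1−w)·μ₀ = 0.97088·64.97 + 0.029118·74.42 = 65.245.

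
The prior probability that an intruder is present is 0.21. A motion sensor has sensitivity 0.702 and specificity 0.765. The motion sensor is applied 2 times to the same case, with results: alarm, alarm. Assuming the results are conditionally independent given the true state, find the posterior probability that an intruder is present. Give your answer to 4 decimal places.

Posterior P(H) ≈ 0.7034

With H the event that an intruder is present, the joint likelihood of the observed sequence is P(data|H) = 0.702·0.702 = 0.49280 and P(data|¬H) = 0.235·0.235 = 0.055225.
Bayes: P(H|data) = 0.21·0.49280 / (0.21·0.49280 + 0.79·0.055225) = 0.10349/0.14712 = 0.7034.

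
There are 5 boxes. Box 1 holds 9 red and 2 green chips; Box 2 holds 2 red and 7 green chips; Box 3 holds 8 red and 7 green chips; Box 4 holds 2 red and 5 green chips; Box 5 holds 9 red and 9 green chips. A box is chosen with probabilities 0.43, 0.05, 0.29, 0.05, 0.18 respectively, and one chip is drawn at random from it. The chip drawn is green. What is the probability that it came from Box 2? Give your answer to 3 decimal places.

Posterior probability ≈ 0.103

Tabulate prior·likelihood by source: [1] prior 0.43, lik 0.1818, product 0.07818; [2] prior 0.05, lik 0.7778, product 0.03889; [3] prior 0.29, lik 0.4667, product 0.1353; [4] prior 0.05, lik 0.7143, product 0.03571; [5] prior 0.18, lik 0.5, product 0.09000.
Normalizing constant = 0.37812; the posterior for Box 2 is its product over the sum, 0.03889/0.37812 = 0.103.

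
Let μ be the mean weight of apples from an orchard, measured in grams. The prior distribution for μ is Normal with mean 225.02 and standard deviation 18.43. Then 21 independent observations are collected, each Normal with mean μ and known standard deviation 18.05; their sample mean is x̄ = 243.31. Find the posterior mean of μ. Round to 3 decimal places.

Posterior mean ≈ 242.511

Prior precision 1/τ₀² = 1/18.43² = 0.00294408; data precision n/σ² = 21/18.05² = 0.0644562.
Posterior precision = 0.00294408 + 0.0644562 = 0.0674003.
Posterior mean = (0.00294408·225.02 + 0.0644562·243.31) / 0.0674003 = 242.511.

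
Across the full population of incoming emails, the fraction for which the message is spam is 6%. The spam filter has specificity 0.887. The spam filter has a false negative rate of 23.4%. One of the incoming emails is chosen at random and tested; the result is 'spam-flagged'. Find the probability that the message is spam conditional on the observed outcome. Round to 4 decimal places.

P(H | E) ≈ 0.3020

Let H be the event that the message is spam. P(H) = 0.06, so P(¬H) = 0.94. With E the 'spam-flagged' result, P(E|H) = 0.766 and P(E|¬H) = 0.113.
P(E) = 0.766·0.06 + 0.113·0.94 = 0.045960 + 0.10622 = 0.15218.
By Bayes' theorem, P(H|E) = 0.045960 / 0.15218 = 0.3020.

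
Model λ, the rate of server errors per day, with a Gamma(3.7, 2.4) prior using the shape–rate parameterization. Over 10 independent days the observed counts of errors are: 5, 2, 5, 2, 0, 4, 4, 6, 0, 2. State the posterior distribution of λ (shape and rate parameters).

Total count ∑xᵢ = 30 over n = 10 days.
Gamma is conjugate to the Poisson likelihood: posterior is Gamma(shape = 3.7+30 = 33.7, rate = 2.4+10 = 12.4).

Posterior: Gamma(shape=33.7, rate=12.4)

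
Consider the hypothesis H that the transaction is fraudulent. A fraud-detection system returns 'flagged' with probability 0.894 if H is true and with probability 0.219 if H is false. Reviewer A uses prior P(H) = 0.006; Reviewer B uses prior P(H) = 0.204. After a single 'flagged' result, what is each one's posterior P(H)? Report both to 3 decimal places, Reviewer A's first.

Reviewer A: 0.024; Reviewer B: 0.511

The likelihood ratio for a 'flagged' result is 0.894/0.219 = 4.0822.
Reviewer A: prior odds 0.006/0.994 = 0.0060362; posterior odds 0.024641; posterior probability 0.024.
Reviewer B: prior odds 0.204/0.796 = 0.25628; posterior odds 1.0462; posterior probability 0.511.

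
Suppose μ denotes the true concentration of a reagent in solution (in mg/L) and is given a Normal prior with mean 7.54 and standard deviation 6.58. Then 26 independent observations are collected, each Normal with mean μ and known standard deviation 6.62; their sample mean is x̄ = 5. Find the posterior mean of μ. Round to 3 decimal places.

Posterior mean ≈ 5.095

Prior precision 1/τ₀² = 1/6.58² = 0.0230966; data precision n/σ² = 26/6.62² = 0.593277.
Posterior precision = 0.0230966 + 0.593277 = 0.616373.
Posterior mean = (0.0230966·7.54 + 0.593277·5) / 0.616373 = 5.095.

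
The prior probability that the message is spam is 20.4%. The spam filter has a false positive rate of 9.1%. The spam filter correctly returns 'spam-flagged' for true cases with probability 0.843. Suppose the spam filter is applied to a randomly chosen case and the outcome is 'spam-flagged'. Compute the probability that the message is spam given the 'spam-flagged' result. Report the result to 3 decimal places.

Let H be the event that the message is spam. P(H) = 0.204, so P(¬H) = 0.796. With E the 'spam-flagged' result, P(E|H) = 0.843 and P(E|¬H) = 0.091.
P(E) = 0.843·0.204 + 0.091·0.796 = 0.17197 + 0.072436 = 0.24441.
By Bayes' theorem, P(H|E) = 0.17197 / 0.24441 = 0.704.

P(H | E) ≈ 0.704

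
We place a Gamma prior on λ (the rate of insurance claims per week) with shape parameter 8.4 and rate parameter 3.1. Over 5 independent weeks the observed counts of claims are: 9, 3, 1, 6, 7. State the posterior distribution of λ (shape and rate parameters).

Posterior: Gamma(shape=34.4, rate=8.1)

The Poisson likelihood adds the total count to the shape and the number of exposure periods to the rate. Here ∑xᵢ = 26 and n = 5, so shape 8.4→34.4 and rate 3.1→8.1.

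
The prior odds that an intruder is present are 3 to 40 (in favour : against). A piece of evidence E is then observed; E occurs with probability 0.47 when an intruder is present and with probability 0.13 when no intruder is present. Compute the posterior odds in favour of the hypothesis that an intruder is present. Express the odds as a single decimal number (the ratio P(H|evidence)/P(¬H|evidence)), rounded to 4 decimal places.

Prior odds = 3/40 = 0.075000. In log-odds, ln(0.075000) = -2.5903.
Add log likelihood ratio: ln(3.6154) = 1.2852.
Posterior log-odds = -1.3051, so posterior odds = exp(-1.3051) = 0.27115.

Posterior odds ≈ 0.2712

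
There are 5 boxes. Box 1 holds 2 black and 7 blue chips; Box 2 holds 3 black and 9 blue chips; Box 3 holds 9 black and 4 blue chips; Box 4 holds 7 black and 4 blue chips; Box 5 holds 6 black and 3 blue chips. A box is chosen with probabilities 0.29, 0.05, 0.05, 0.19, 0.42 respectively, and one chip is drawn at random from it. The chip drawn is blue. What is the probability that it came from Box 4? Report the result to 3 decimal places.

Posterior probability ≈ 0.142

P(blue|Box 1) = 0.7778; P(blue|Box 2) = 0.75; P(blue|Box 3) = 0.3077; P(blue|Box 4) = 0.3636; P(blue|Box 5) = 0.3333.
Prior × likelihood for each source: 0.29·0.7778=0.2256, 0.05·0.75=0.03750, 0.05·0.3077=0.01538, 0.19·0.3636=0.06909, 0.42·0.3333=0.1400. Summing gives P(blue) = 0.48753.
P(Box 4 | blue) = 0.06909 / 0.48753 = 0.142.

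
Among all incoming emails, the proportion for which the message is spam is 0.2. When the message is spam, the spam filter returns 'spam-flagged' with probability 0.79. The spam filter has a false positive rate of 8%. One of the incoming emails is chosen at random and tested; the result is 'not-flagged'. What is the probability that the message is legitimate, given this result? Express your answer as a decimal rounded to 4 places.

Let H be the event that the message is spam. P(H) = 0.2, so P(¬H) = 0.8. With E the 'not-flagged' result, P(E|H) = 0.21 and P(E|¬H) = 0.92.
P(E) = 0.21·0.2 + 0.92·0.8 = 0.042000 + 0.73600 = 0.77800.
By Bayes' theorem, P(H|E) = 0.042000 / 0.77800 = 0.0540. Hence P(¬H|E) = 1 − 0.0540 = 0.9460.

P(¬H | E) ≈ 0.9460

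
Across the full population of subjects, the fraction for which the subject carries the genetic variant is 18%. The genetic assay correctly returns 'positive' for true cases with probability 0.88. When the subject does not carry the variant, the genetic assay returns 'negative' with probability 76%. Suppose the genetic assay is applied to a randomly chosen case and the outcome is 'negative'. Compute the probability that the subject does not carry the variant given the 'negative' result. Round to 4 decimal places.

Write H for 'the subject carries the genetic variant'. Prior odds H:¬H = 0.18/0.82 = 0.21951. For the 'negative' outcome, the likelihood ratio is 0.12/0.76 = 0.15789.
Posterior odds = 0.21951 × 0.15789 = 0.034660, so P(H|E) = 0.034660/(1+0.034660) = 0.0335. Then P(¬H|E) = 1 − 0.0335 = 0.9665.

P(¬H | E) ≈ 0.9665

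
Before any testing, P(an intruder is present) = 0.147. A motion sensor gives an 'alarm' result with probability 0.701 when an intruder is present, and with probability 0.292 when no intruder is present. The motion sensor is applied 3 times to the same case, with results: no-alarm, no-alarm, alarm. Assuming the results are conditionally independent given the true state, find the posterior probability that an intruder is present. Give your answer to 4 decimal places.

With H the event that an intruder is present, the joint likelihood of the observed sequence is P(data|H) = 0.299·0.299·0.701 = 0.062670 and P(data|¬H) = 0.708·0.708·0.292 = 0.14637.
Bayes: P(H|data) = 0.147·0.062670 / (0.147·0.062670 + 0.853·0.14637) = 0.0092125/0.13407 = 0.0687.

Posterior P(H) ≈ 0.0687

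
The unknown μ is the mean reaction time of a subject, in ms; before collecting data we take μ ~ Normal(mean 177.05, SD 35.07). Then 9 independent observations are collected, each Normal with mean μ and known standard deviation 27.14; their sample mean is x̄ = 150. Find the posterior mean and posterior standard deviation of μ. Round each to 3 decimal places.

With known σ, the Normal prior is conjugate. Weight on the data is w = (n/σ²)/(n/σ² + 1/τ₀²) = 0.0122186/(0.0122186+0.00081307) = 0.93761.
Posterior mean = w·x̄ + (1−w)·μ₀ = 0.93761·150 + 0.062392·177.05 = 151.688. Posterior variance = 1/(0.0122186+0.00081307) = 76.7359, so SD = 8.760.

Posterior mean ≈ 151.688; posterior SD ≈ 8.760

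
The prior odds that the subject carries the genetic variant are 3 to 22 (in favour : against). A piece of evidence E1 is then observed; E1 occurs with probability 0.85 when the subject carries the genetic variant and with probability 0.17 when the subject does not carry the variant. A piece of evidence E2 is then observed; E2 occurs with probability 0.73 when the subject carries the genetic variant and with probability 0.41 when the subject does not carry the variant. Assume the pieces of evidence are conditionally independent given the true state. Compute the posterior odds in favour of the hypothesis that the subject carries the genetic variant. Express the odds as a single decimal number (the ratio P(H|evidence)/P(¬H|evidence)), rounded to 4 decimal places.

Prior odds = 3/22 = 0.13636. In log-odds, ln(0.13636) = -1.9924.
Add log likelihood ratios: ln(5.0000) + ln(1.7805) = 2.1863.
Posterior log-odds = 0.19390, so posterior odds = exp(0.19390) = 1.2140.

Posterior odds ≈ 1.2140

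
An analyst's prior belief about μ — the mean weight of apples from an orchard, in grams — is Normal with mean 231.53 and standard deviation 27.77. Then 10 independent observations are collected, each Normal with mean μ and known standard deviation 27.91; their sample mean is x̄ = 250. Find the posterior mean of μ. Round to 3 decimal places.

Posterior mean ≈ 248.305

Prior precision 1/τ₀² = 1/27.77² = 0.00129673; data precision n/σ² = 10/27.91² = 0.0128375.
Posterior precision = 0.00129673 + 0.0128375 = 0.0141342.
Posterior mean = (0.00129673·231.53 + 0.0128375·250) / 0.0141342 = 248.305.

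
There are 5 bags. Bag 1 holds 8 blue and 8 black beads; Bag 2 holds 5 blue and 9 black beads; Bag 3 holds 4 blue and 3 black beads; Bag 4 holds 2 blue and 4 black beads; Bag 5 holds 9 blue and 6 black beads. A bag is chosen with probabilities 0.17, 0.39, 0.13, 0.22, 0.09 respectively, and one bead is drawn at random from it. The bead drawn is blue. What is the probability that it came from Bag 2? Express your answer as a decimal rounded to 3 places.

P(blue|Bag 1) = 0.5; P(blue|Bag 2) = 0.3571; P(blue|Bag 3) = 0.5714; P(blue|Bag 4) = 0.3333; P(blue|Bag 5) = 0.6.
Prior × likelihood for each source: 0.17·0.5=0.08500, 0.39·0.3571=0.1393, 0.13·0.5714=0.07429, 0.22·0.3333=0.07333, 0.09·0.6=0.05400. Summing gives P(blue) = 0.42590.
P(Bag 2 | blue) = 0.1393 / 0.42590 = 0.327.

Posterior probability ≈ 0.327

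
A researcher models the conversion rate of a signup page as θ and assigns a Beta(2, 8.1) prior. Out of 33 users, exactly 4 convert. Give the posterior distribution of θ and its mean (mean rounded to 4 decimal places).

Posterior: Beta(6, 37.1); mean ≈ 0.1392

The binomial likelihood is conjugate to the Beta prior: with 4 successes and 29 failures, the posterior is Beta(2+4, 8.1+29) = Beta(6, 37.1).
E[θ | data] = 6/(6+37.1) = 0.1392.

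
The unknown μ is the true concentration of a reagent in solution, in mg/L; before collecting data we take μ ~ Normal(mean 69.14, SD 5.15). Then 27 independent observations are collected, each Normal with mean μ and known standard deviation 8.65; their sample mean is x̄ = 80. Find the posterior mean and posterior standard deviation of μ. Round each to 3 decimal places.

With known σ, the Normal prior is conjugate. Weight on the data is w = (n/σ²)/(n/σ² + 1/τ₀²) = 0.360854/(0.360854+0.0377038) = 0.90540.
Posterior mean = w·x̄ + (1−w)·μ₀ = 0.90540·80 + 0.094601·69.14 = 78.973. Posterior variance = 1/(0.360854+0.0377038) = 2.50905, so SD = 1.584.

Posterior mean ≈ 78.973; posterior SD ≈ 1.584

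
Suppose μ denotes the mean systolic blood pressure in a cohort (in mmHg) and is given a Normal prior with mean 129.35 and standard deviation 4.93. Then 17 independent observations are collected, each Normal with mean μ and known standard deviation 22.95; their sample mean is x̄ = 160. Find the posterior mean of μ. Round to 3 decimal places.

Posterior mean ≈ 142.824

Prior precision 1/τ₀² = 1/4.93² = 0.0411440; data precision n/σ² = 17/22.95² = 0.0322763.
Posterior precision = 0.0411440 + 0.0322763 = 0.0734203.
Posterior mean = (0.0411440·129.35 + 0.0322763·160) / 0.0734203 = 142.824.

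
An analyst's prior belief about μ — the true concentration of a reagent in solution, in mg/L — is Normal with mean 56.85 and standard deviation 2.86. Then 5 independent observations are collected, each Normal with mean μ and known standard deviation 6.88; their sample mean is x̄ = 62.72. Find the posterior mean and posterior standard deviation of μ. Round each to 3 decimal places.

Posterior mean ≈ 59.571; posterior SD ≈ 2.095

Prior precision 1/τ₀² = 1/2.86² = 0.122255; data precision n/σ² = 5/6.88² = 0.105631.
Posterior precision = 0.122255 + 0.105631 = 0.227887, giving posterior SD = 1/√0.227887 = 2.095.
Posterior mean = (0.122255·56.85 + 0.105631·62.72) / 0.227887 = 59.571.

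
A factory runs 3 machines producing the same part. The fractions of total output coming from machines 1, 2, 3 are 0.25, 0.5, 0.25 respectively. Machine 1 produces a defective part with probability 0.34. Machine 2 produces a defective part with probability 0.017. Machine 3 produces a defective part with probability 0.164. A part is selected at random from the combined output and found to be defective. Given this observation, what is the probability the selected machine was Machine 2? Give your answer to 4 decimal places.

Posterior probability ≈ 0.0632

P(defective|M1) = 0.34; P(defective|M2) = 0.017; P(defective|M3) = 0.164.
Prior × likelihood for each source: 0.25·0.34=0.08500, 0.5·0.017=0.008500, 0.25·0.164=0.04100. Summing gives P(defective) = 0.13450.
P(Machine 2 | defective) = 0.008500 / 0.13450 = 0.0632.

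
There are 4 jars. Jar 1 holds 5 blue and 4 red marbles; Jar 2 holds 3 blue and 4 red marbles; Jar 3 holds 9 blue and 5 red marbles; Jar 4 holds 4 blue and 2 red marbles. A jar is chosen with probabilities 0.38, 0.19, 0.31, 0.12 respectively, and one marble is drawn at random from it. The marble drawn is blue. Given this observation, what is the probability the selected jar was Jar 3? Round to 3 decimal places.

P(blue|Jar 1) = 0.5556; P(blue|Jar 2) = 0.4286; P(blue|Jar 3) = 0.6429; P(blue|Jar 4) = 0.6667.
Prior × likelihood for each source: 0.38·0.5556=0.2111, 0.19·0.4286=0.08143, 0.31·0.6429=0.1993, 0.12·0.6667=0.08000. Summing gives P(blue) = 0.57183.
P(Jar 3 | blue) = 0.1993 / 0.57183 = 0.349.

Posterior probability ≈ 0.349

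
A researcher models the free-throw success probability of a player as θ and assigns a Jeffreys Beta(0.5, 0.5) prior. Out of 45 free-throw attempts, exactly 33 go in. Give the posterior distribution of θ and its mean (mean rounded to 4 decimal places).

Observing 33 successes and 12 failures updates Beta(0.5, 0.5) by adding the success and failure counts to the two shape parameters: α = 0.5+33 = 33.5, β = 0.5+12 = 12.5.
Posterior mean = α/(α+β) = 33.5/46 = 0.7283.

Posterior: Beta(33.5, 12.5); mean ≈ 0.7283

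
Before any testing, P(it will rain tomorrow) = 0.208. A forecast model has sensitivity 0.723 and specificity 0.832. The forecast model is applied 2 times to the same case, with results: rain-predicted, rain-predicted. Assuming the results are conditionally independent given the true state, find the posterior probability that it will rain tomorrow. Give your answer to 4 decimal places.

With H the event that it will rain tomorrow, the joint likelihood of the observed sequence is P(data|H) = 0.723·0.723 = 0.52273 and P(data|¬H) = 0.168·0.168 = 0.028224.
Bayes: P(H|data) = 0.208·0.52273 / (0.208·0.52273 + 0.792·0.028224) = 0.10873/0.13108 = 0.8295.

Posterior P(H) ≈ 0.8295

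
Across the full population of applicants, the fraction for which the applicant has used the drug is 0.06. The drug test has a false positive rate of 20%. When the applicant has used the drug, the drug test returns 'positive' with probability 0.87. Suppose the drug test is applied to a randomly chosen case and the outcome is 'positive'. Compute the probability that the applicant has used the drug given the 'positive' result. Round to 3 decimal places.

Let H be the event that the applicant has used the drug. P(H) = 0.06, so P(¬H) = 0.94. With E the 'positive' result, P(E|H) = 0.87 and P(E|¬H) = 0.2.
P(E) = 0.87·0.06 + 0.2·0.94 = 0.052200 + 0.18800 = 0.24020.
By Bayes' theorem, P(H|E) = 0.052200 / 0.24020 = 0.217.

P(H | E) ≈ 0.217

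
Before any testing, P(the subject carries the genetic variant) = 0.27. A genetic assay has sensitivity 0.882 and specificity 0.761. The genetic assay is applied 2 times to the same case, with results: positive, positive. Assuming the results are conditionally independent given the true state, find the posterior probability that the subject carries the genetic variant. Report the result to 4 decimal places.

Posterior P(H) ≈ 0.8344

With H the event that the subject carries the genetic variant, the joint likelihood of the observed sequence is P(data|H) = 0.882·0.882 = 0.77792 and P(data|¬H) = 0.239·0.239 = 0.057121.
Bayes: P(H|data) = 0.27·0.77792 / (0.27·0.77792 + 0.73·0.057121) = 0.21004/0.25174 = 0.8344.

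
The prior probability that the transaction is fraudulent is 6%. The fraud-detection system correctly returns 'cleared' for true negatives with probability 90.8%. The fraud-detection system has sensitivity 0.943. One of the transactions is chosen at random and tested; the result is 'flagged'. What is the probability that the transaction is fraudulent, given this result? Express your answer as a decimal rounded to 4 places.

P(H | E) ≈ 0.3955

Let H be the event that the transaction is fraudulent. P(H) = 0.06, so P(¬H) = 0.94. With E the 'flagged' result, P(E|H) = 0.943 and P(E|¬H) = 0.092.
P(E) = 0.943·0.06 + 0.092·0.94 = 0.056580 + 0.086480 = 0.14306.
By Bayes' theorem, P(H|E) = 0.056580 / 0.14306 = 0.3955.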